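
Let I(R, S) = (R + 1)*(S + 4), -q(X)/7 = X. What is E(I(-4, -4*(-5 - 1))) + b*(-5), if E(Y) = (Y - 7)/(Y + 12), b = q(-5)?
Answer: -12509/72 ≈ -173.74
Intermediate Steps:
q(X) = -7*X
I(R, S) = (1 + R)*(4 + S)
b = 35 (b = -7*(-5) = 35)
E(Y) = (-7 + Y)/(12 + Y)
E(I(-4, -4*(-5 - 1))) + b*(-5) = (-7 + (4 - 4*(-5 - 1) + 4*(-4) - (-16)*(-5 - 1)))/(12 + (4 - 4*(-5 - 1) + 4*(-4) - (-16)*(-5 - 1))) + 35*(-5) = (-7 + (4 - 4*(-6) - 16 - (-16)*(-6)))/(12 + (4 - 4*(-6) - 16 - (-16)*(-6))) - 175 = (-7 + (4 + 24 - 16 - 4*24))/(12 + (4 + 24 - 16 - 4*24)) - 175 = (-7 + (4 + 24 - 16 - 96))/(12 + (4 + 24 - 16 - 96)) - 175 = (-7 - 84)/(12 - 84) - 175 = -91/(-72) - 175 = -1/72*(-91) - 175 = 91/72 - 175 = -12509/72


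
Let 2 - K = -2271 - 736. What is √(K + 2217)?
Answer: √5226 ≈ 72.291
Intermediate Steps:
K = 3009 (K = 2 - (-2271 - 736) = 2 - 1*(-3007) = 2 + 3007 = 3009)
√(K + 2217) = √(3009 + 2217) = √5226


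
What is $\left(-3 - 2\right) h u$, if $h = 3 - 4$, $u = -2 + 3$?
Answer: $5$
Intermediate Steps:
$u = 1$
$h = -1$ ($h = 3 - 4 = -1$)
$\left(-3 - 2\right) h u = \left(-3 - 2\right) \left(-1\right) 1 = \left(-5\right) \left(-1\right) 1 = 5 \cdot 1 = 5$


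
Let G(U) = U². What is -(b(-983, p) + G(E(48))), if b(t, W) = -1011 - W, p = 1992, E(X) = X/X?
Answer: 3002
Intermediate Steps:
E(X) = 1
-(b(-983, p) + G(E(48))) = -((-1011 - 1*1992) + 1²) = -((-1011 - 1992) + 1) = -(-3003 + 1) = -1*(-3002) = 3002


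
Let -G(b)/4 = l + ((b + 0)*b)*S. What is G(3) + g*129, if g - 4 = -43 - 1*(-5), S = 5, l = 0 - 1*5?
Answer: -4546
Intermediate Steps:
l = -5 (l = 0 - 5 = -5)
g = -34 (g = 4 + (-43 - 1*(-5)) = 4 + (-43 + 5) = 4 - 38 = -34)
G(b) = 20 - 20*b² (G(b) = -4*(-5 + ((b + 0)*b)*5) = -4*(-5 + (b*b)*5) = -4*(-5 + b²*5) = -4*(-5 + 5*b²) = 20 - 20*b²)
G(3) + g*129 = (20 - 20*3²) - 34*129 = (20 - 20*9) - 4386 = (20 - 180) - 4386 = -160 - 4386 = -4546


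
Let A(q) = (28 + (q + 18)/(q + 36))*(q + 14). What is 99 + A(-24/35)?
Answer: 1724372/3605 ≈ 478.33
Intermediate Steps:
A(q) = (14 + q)*(28 + (18 + q)/(36 + q)) (A(q) = (28 + (18 + q)/(36 + q))*(14 + q) = (14 + q)*(28 + (18 + q)/(36 + q)))
99 + A(-24/35) = 99 + (14364 + 29*(-24/35)² + 1432*(-24/35))/(36 - 24/35) = 99 + (14364 + 29*(576/1225) - 34368/35)/(1236/35) = 99 + 35*(14364 + 16704/1225 - 34368/35)/1236 = 99 + (35/1236)*(16409724/1225) = 99 + 1367477/3605 = 1724372/3605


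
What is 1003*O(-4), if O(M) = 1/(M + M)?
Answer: -1003/8 ≈ -125.38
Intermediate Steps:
O(M) = 1/(2*M)
1003*O(-4) = 1003*((½)/(-4)) = 1003*((½)*(-¼)) = 1003*(-⅛) = -1003/8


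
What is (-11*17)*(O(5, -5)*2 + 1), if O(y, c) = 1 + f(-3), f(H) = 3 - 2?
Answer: -935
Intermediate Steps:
f(H) = 1
O(y, c) = 2 (O(y, c) = 1 + 1 = 2)
(-11*17)*(O(5, -5)*2 + 1) = (-11*17)*(2*2 + 1) = -187*(4 + 1) = -187*5 = -935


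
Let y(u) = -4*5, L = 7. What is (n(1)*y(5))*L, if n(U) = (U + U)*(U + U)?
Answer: -560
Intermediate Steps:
y(u) = -20
n(U) = 4*U**2 (n(U) = (2*U)*(2*U) = 4*U**2)
(n(1)*y(5))*L = ((4*1**2)*(-20))*7 = ((4*1)*(-20))*7 = (4*(-20))*7 = -80*7 = -560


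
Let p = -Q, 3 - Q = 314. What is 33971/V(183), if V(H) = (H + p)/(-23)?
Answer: -781333/494 ≈ -1581.6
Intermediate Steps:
Q = -311 (Q = 3 - 1*314 = 3 - 314 = -311)
p = 311 (p = -1*(-311) = 311)
V(H) = -311/23 - H/23 (V(H) = (H + 311)/(-23) = -(311 + H)/23 = -311/23 - H/23)
33971/V(183) = 33971/(-311/23 - 1/23*183) = 33971/(-311/23 - 183/23) = 33971/(-494/23) = 33971*(-23/494) = -781333/494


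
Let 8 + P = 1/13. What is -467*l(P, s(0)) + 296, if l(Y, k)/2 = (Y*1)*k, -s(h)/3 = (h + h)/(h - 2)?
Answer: 296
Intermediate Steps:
P = -103/13 (P = -8 + 1/13 = -103/13 ≈ -7.9231)
s(h) = -6*h/(-2 + h) (s(h) = -3*(h + h)/(h - 2) = -3*2*h/(-2 + h) = -6*h/(-2 + h))
l(Y, k) = 2*Y*k (l(Y, k) = 2*((Y*1)*k) = 2*(Y*k) = 2*Y*k)
-467*l(P, s(0)) + 296 = -934*(-103)*(-6*0/(-2 + 0))/13 + 296 = -934*(-103)*(-6*0/(-2))/13 + 296 = -934*(-103)*(-6*0*(-½))/13 + 296 = -934*(-103)*0/13 + 296 = -467*0 + 296 = 0 + 296 = 296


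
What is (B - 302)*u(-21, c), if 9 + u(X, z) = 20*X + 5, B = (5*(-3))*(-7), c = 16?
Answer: 83528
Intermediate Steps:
B = 105 (B = -15*(-7) = 105)
u(X, z) = -4 + 20*X (u(X, z) = -9 + (20*X + 5) = -9 + (5 + 20*X) = -4 + 20*X)
(B - 302)*u(-21, c) = (105 - 302)*(-4 + 20*(-21)) = -197*(-4 - 420) = -197*(-424) = 83528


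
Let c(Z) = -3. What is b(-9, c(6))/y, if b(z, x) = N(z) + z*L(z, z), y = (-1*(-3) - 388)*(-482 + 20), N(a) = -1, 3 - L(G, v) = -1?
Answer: -37/177870 ≈ -0.00020802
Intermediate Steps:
L(G, v) = 4 (L(G, v) = 3 - 1*(-1) = 3 + 1 = 4)
y = 177870 (y = (3 - 388)*(-462) = -385*(-462) = 177870)
b(z, x) = -1 + 4*z (b(z, x) = -1 + z*4 = -1 + 4*z)
b(-9, c(6))/y = (-1 + 4*(-9))/177870 = (-1 - 36)*(1/177870) = -37*1/177870 = -37/177870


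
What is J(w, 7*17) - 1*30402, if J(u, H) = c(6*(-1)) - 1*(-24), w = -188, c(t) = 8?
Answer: -30370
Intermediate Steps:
J(u, H) = 32 (J(u, H) = 8 - 1*(-24) = 8 + 24 = 32)
J(w, 7*17) - 1*30402 = 32 - 1*30402 = 32 - 30402 = -30370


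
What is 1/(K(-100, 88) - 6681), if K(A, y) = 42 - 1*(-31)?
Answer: -1/6608 ≈ -0.00015133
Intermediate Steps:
K(A, y) = 73 (K(A, y) = 42 + 31 = 73)
1/(K(-100, 88) - 6681) = 1/(73 - 6681) = 1/(-6608) = -1/6608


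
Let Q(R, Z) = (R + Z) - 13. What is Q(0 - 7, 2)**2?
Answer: 324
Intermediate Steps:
Q(R, Z) = -13 + R + Z
Q(0 - 7, 2)**2 = (-13 + (0 - 7) + 2)**2 = (-13 - 7 + 2)**2 = (-18)**2 = 324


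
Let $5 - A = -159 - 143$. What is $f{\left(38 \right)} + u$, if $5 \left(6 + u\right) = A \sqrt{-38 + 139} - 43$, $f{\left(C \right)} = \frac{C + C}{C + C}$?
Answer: $- \frac{68}{5} + \frac{307 \sqrt{101}}{5} \approx 603.46$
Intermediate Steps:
$A = 307$ ($A = 5 - \left(-159 - 143\right) = 5 - -302 = 5 + 302 = 307$)
$f{\left(C \right)} = 1$ ($f{\left(C \right)} = \frac{2 C}{2 C} = 2 C \frac{1}{2 C} = 1$)
$u = - \frac{73}{5} + \frac{307 \sqrt{101}}{5}$ ($u = -6 + \frac{307 \sqrt{-38 + 139} - 43}{5} = -6 + \frac{307 \sqrt{101} - 43}{5} = -6 + \frac{-43 + 307 \sqrt{101}}{5} = -6 - \left(\frac{43}{5} - \frac{307 \sqrt{101}}{5}\right) = - \frac{73}{5} + \frac{307 \sqrt{101}}{5} \approx 602.46$)
$f{\left(38 \right)} + u = 1 - \left(\frac{73}{5} - \frac{307 \sqrt{101}}{5}\right) = - \frac{68}{5} + \frac{307 \sqrt{101}}{5}$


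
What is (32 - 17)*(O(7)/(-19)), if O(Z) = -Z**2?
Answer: 735/19 ≈ 38.684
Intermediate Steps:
(32 - 17)*(O(7)/(-19)) = (32 - 17)*(-1*7**2/(-19)) = 15*(-1*49*(-1/19)) = 15*(-49*(-1/19)) = 15*(49/19) = 735/19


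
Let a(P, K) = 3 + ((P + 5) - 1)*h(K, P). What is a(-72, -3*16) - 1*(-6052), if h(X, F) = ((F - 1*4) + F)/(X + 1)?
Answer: 274521/47 ≈ 5840.9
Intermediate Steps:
h(X, F) = (-4 + 2*F)/(1 + X) (h(X, F) = ((F - 4) + F)/(1 + X) = ((-4 + F) + F)/(1 + X) = (-4 + 2*F)/(1 + X))
a(P, K) = 3 + 2*(-2 + P)*(4 + P)/(1 + K) (a(P, K) = 3 + ((P + 5) - 1)*(2*(-2 + P)/(1 + K)) = 3 + ((5 + P) - 1)*(2*(-2 + P)/(1 + K)) = 3 + (4 + P)*(2*(-2 + P)/(1 + K)) = 3 + 2*(-2 + P)*(4 + P)/(1 + K))
a(-72, -3*16) - 1*(-6052) = (-13 + 2*(-72)**2 + 3*(-3*16) + 4*(-72))/(1 - 3*16) - 1*(-6052) = (-13 + 2*5184 + 3*(-48) - 288)/(1 - 48) + 6052 = (-13 + 10368 - 144 - 288)/(-47) + 6052 = -1/47*9923 + 6052 = -9923/47 + 6052 = 274521/47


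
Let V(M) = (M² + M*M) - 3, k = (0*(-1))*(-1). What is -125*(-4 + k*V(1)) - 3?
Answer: 497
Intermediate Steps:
k = 0 (k = 0*(-1) = 0)
V(M) = -3 + 2*M² (V(M) = (M² + M²) - 3 = 2*M² - 3 = -3 + 2*M²)
-125*(-4 + k*V(1)) - 3 = -125*(-4 + 0*(-3 + 2*1²)) - 3 = -125*(-4 + 0*(-3 + 2*1)) - 3 = -125*(-4 + 0*(-3 + 2)) - 3 = -125*(-4 + 0*(-1)) - 3 = -125*(-4 + 0) - 3 = -125*(-4) - 3 = 500 - 3 = 497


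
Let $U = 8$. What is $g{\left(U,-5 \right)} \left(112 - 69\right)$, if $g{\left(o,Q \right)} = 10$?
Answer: $430$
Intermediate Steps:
$g{\left(U,-5 \right)} \left(112 - 69\right) = 10 \left(112 - 69\right) = 10 \cdot 43 = 430$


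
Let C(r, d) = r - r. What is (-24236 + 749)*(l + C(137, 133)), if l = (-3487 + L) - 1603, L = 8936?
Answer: -90331002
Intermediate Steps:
C(r, d) = 0
l = 3846 (l = (-3487 + 8936) - 1603 = 5449 - 1603 = 3846)
(-24236 + 749)*(l + C(137, 133)) = (-24236 + 749)*(3846 + 0) = -23487*3846 = -90331002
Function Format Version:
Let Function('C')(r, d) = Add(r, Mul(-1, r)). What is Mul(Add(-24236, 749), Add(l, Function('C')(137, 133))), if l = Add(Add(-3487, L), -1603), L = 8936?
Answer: -90331002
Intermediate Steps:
Function('C')(r, d) = 0
l = 3846 (l = Add(Add(-3487, 8936), -1603) = Add(5449, -1603) = 3846)
Mul(Add(-24236, 749), Add(l, Function('C')(137, 133))) = Mul(Add(-24236, 749), Add(3846, 0)) = Mul(-23487, 3846) = -90331002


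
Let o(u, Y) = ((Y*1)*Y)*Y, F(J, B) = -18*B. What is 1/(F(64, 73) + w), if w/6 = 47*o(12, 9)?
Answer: 1/204264 ≈ 4.8956e-6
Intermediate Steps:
o(u, Y) = Y³ (o(u, Y) = (Y*Y)*Y = Y²*Y = Y³)
w = 205578 (w = 6*(47*9³) = 6*(47*729) = 6*34263 = 205578)
1/(F(64, 73) + w) = 1/(-18*73 + 205578) = 1/(-1314 + 205578) = 1/204264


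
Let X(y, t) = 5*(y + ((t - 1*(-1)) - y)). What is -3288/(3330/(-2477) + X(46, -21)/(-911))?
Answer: 3709763268/1392965 ≈ 2663.2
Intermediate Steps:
X(y, t) = 5 + 5*t (X(y, t) = 5*(y + ((t + 1) - y)) = 5*(y + ((1 + t) - y)) = 5*(y + (1 + t - y)) = 5*(1 + t) = 5 + 5*t)
-3288/(3330/(-2477) + X(46, -21)/(-911)) = -3288/(3330/(-2477) + (5 + 5*(-21))/(-911)) = -3288/(3330*(-1/2477) + (5 - 105)*(-1/911)) = -3288/(-3330/2477 - 100*(-1/911)) = -3288/(-3330/2477 + 100/911) = -3288/(-2785930/2256547) = -3288*(-2256547/2785930) = 3709763268/1392965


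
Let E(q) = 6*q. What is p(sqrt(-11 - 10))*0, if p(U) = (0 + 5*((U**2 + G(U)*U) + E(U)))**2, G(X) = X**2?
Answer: 0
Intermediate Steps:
p(U) = (5*U**2 + 5*U**3 + 30*U)**2 (p(U) = (0 + 5*((U**2 + U**2*U) + 6*U))**2 = (0 + 5*((U**2 + U**3) + 6*U))**2 = (0 + 5*(U**2 + U**3 + 6*U))**2 = (0 + (5*U**2 + 5*U**3 + 30*U))**2 = (5*U**2 + 5*U**3 + 30*U)**2)
p(sqrt(-11 - 10))*0 = (25*(sqrt(-11 - 10))**2*(6 + sqrt(-11 - 10) + (sqrt(-11 - 10))**2)**2)*0 = (25*(sqrt(-21))**2*(6 + sqrt(-21) + (sqrt(-21))**2)**2)*0 = (25*(I*sqrt(21))**2*(6 + I*sqrt(21) + (I*sqrt(21))**2)**2)*0 = (25*(-21)*(6 + I*sqrt(21) - 21)**2)*0 = (25*(-21)*(-15 + I*sqrt(21))**2)*0 = -525*(-15 + I*sqrt(21))**2*0 = 0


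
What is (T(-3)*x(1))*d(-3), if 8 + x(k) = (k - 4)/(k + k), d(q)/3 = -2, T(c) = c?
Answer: -171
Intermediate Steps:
d(q) = -6 (d(q) = 3*(-2) = -6)
x(k) = -8 + (-4 + k)/(2*k) (x(k) = -8 + (k - 4)/(k + k) = -8 + (-4 + k)/((2*k)) = -8 + (-4 + k)*(1/(2*k)) = -8 + (-4 + k)/(2*k))
(T(-3)*x(1))*d(-3) = -3*(-15/2 - 2/1)*(-6) = -3*(-15/2 - 2*1)*(-6) = -3*(-15/2 - 2)*(-6) = -3*(-19/2)*(-6) = (57/2)*(-6) = -171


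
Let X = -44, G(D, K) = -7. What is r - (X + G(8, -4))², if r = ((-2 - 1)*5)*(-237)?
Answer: 954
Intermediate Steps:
r = 3555 (r = -3*5*(-237) = -15*(-237) = 3555)
r - (X + G(8, -4))² = 3555 - (-44 - 7)² = 3555 - 1*(-51)² = 3555 - 1*2601 = 3555 - 2601 = 954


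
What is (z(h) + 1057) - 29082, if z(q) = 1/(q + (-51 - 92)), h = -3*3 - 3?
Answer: -4343876/155 ≈ -28025.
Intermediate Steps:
h = -12 (h = -3*3 - 3 = -9 - 3 = -12)
z(q) = 1/(-143 + q) (z(q) = 1/(q - 143) = 1/(-143 + q))
(z(h) + 1057) - 29082 = (1/(-143 - 12) + 1057) - 29082 = (1/(-155) + 1057) - 29082 = (-1/155 + 1057) - 29082 = 163834/155 - 29082 = -4343876/155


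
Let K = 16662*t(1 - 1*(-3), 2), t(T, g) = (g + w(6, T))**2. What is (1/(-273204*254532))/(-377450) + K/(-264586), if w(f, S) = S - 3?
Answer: -1968015511918052702107/3472367944600154224800 ≈ -0.56676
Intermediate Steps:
w(f, S) = -3 + S
t(T, g) = (-3 + T + g)**2 (t(T, g) = (g + (-3 + T))**2 = (-3 + T + g)**2)
K = 149958 (K = 16662*(-3 + (1 - 1*(-3)) + 2)**2 = 16662*(-3 + (1 + 3) + 2)**2 = 16662*(-3 + 4 + 2)**2 = 16662*3**2 = 16662*9 = 149958)
(1/(-273204*254532))/(-377450) + K/(-264586) = (1/(-273204*254532))/(-377450) + 149958/(-264586) = -1/273204*1/254532*(-1/377450) + 149958*(-1/264586) = -1/69539160528*(-1/377450) - 74979/132293 = 1/26247556141293600 - 74979/132293 = -1968015511918052702107/3472367944600154224800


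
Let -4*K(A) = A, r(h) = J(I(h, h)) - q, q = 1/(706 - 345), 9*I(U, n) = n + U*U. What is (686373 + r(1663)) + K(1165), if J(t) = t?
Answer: 12912201395/12996 ≈ 9.9355e+5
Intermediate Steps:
I(U, n) = n/9 + U²/9 (I(U, n) = (n + U*U)/9 = (n + U²)/9 = n/9 + U²/9)
q = 1/361 ≈ 0.0027701
r(h) = -1/361 + h/9 + h²/9 (r(h) = (h/9 + h²/9) - 1*1/361 = (h/9 + h²/9) - 1/361 = -1/361 + h/9 + h²/9)
K(A) = -A/4
(686373 + r(1663)) + K(1165) = (686373 + (-1/361 + (⅑)*1663 + (⅑)*1663²)) - ¼*1165 = (686373 + (-1/361 + 1663/9 + (⅑)*2765569)) - 1165/4 = (686373 + (-1/361 + 1663/9 + 2765569/9)) - 1165/4 = (686373 + 998970743/3249) - 1165/4 = 3228996620/3249 - 1165/4 = 12912201395/12996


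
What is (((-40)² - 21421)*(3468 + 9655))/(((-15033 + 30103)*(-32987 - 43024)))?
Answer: 7882151/34711690 ≈ 0.22707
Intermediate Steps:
(((-40)² - 21421)*(3468 + 9655))/(((-15033 + 30103)*(-32987 - 43024))) = ((1600 - 21421)*13123)/((15070*(-76011))) = -19821*13123/(-1145485770) = -260110983*(-1/1145485770) = 7882151/34711690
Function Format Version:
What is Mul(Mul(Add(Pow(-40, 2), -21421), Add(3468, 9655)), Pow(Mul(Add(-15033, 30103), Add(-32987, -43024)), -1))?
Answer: Rational(7882151, 34711690) ≈ 0.22707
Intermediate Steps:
Mul(Mul(Add(Pow(-40, 2), -21421), Add(3468, 9655)), Pow(Mul(Add(-15033, 30103), Add(-32987, -43024)), -1)) = Mul(Mul(Add(1600, -21421), 13123), Pow(Mul(15070, -76011), -1)) = Mul(Mul(-19821, 13123), Pow(-1145485770, -1)) = Mul(-260110983, Rational(-1, 1145485770)) = Rational(7882151, 34711690)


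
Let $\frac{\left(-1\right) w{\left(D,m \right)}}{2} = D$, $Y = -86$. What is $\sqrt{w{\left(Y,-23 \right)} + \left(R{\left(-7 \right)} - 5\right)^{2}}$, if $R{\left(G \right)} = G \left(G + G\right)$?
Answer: $\sqrt{8821} \approx 93.92$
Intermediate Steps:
$w{\left(D,m \right)} = - 2 D$
$R{\left(G \right)} = 2 G^{2}$ ($R{\left(G \right)} = G 2 G = 2 G^{2}$)
$\sqrt{w{\left(Y,-23 \right)} + \left(R{\left(-7 \right)} - 5\right)^{2}} = \sqrt{\left(-2\right) \left(-86\right) + \left(2 \left(-7\right)^{2} - 5\right)^{2}} = \sqrt{172 + \left(2 \cdot 49 - 5\right)^{2}} = \sqrt{172 + \left(98 - 5\right)^{2}} = \sqrt{172 + 93^{2}} = \sqrt{172 + 8649} = \sqrt{8821}$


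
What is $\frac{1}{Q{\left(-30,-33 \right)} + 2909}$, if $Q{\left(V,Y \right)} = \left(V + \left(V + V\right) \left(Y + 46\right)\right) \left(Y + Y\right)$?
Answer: $\frac{1}{56369} \approx 1.774 \cdot 10^{-5}$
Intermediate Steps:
$Q{\left(V,Y \right)} = 2 Y \left(V + 2 V \left(46 + Y\right)\right)$ ($Q{\left(V,Y \right)} = \left(V + 2 V \left(46 + Y\right)\right) 2 Y = 2 Y \left(V + 2 V \left(46 + Y\right)\right)$)
$\frac{1}{Q{\left(-30,-33 \right)} + 2909} = \frac{1}{2 \left(-30\right) \left(-33\right) \left(93 + 2 \left(-33\right)\right) + 2909} = \frac{1}{2 \left(-30\right) \left(-33\right) \left(93 - 66\right) + 2909} = \frac{1}{2 \left(-30\right) \left(-33\right) 27 + 2909} = \frac{1}{53460 + 2909} = \frac{1}{56369}$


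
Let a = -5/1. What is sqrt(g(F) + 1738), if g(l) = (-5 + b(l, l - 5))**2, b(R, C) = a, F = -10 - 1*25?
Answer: sqrt(1838) ≈ 42.872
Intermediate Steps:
a = -5 (a = -5*1 = -5)
F = -35 (F = -10 - 25 = -35)
b(R, C) = -5
g(l) = 100 (g(l) = (-5 - 5)**2 = (-10)**2 = 100)
sqrt(g(F) + 1738) = sqrt(100 + 1738) = sqrt(1838)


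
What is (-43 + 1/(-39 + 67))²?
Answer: 1447209/784 ≈ 1845.9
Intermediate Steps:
(-43 + 1/(-39 + 67))² = (-43 + 1/28)² = (-1203/28)² = 1447209/784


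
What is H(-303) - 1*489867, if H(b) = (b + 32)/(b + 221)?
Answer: -40168823/82 ≈ -4.8986e+5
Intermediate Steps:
H(b) = (32 + b)/(221 + b)
H(-303) - 1*489867 = (32 - 303)/(221 - 303) - 1*489867 = -271/(-82) - 489867 = -1/82*(-271) - 489867 = 271/82 - 489867 = -40168823/82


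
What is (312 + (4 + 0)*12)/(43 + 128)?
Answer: 40/19 ≈ 2.1053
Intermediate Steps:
(312 + (4 + 0)*12)/(43 + 128) = (312 + 4*12)/171 = (312 + 48)*(1/171) = 360*(1/171) = 40/19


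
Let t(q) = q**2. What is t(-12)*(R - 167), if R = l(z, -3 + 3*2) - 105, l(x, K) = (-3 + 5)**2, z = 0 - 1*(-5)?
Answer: -38592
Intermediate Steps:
z = 5 (z = 0 + 5 = 5)
l(x, K) = 4 (l(x, K) = 2**2 = 4)
R = -101 (R = 4 - 105 = -101)
t(-12)*(R - 167) = (-12)**2*(-101 - 167) = 144*(-268) = -38592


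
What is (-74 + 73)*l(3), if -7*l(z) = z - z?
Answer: 0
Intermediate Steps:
l(z) = 0 (l(z) = -(z - z)/7 = -⅐*0 = 0)
(-74 + 73)*l(3) = (-74 + 73)*0 = -1*0 = 0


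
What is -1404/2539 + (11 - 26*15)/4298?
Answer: -6996673/10912622 ≈ -0.64115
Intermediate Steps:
-1404/2539 + (11 - 26*15)/4298 = -1404*1/2539 + (11 - 390)*(1/4298) = -1404/2539 - 379*1/4298 = -1404/2539 - 379/4298 = -6996673/10912622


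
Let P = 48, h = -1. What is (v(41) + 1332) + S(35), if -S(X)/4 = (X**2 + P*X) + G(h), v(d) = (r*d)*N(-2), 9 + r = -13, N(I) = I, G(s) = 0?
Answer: -8484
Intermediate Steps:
r = -22 (r = -9 - 13 = -22)
v(d) = 44*d (v(d) = -22*d*(-2) = 44*d)
S(X) = -192*X - 4*X**2 (S(X) = -4*((X**2 + 48*X) + 0) = -4*(X**2 + 48*X) = -192*X - 4*X**2)
(v(41) + 1332) + S(35) = (44*41 + 1332) + 4*35*(-48 - 1*35) = (1804 + 1332) + 4*35*(-48 - 35) = 3136 + 4*35*(-83) = 3136 - 11620 = -8484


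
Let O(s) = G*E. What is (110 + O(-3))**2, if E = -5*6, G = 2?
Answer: 2500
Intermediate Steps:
E = -30
O(s) = -60 (O(s) = 2*(-30) = -60)
(110 + O(-3))**2 = (110 - 60)**2 = 50**2 = 2500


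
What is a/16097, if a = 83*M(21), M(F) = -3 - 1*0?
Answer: -249/16097 ≈ -0.015469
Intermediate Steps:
M(F) = -3 (M(F) = -3 + 0 = -3)
a = -249 (a = 83*(-3) = -249)
a/16097 = -249/16097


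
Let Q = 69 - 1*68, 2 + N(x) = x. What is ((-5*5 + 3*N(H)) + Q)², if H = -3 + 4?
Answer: 729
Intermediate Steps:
H = 1
N(x) = -2 + x
Q = 1 (Q = 69 - 68 = 1)
((-5*5 + 3*N(H)) + Q)² = ((-5*5 + 3*(-2 + 1)) + 1)² = ((-25 + 3*(-1)) + 1)² = ((-25 - 3) + 1)² = (-28 + 1)² = (-27)² = 729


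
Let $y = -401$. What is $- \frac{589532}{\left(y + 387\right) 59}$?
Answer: $\frac{294766}{413} \approx 713.72$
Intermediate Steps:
$- \frac{589532}{\left(y + 387\right) 59} = - \frac{589532}{\left(-401 + 387\right) 59} = - \frac{589532}{\left(-14\right) 59} = - \frac{589532}{-826} = \left(-589532\right) \left(- \frac{1}{826}\right) = \frac{294766}{413}$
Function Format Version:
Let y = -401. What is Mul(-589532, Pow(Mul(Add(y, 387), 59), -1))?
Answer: Rational(294766, 413) ≈ 713.72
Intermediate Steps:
Mul(-589532, Pow(Mul(Add(y, 387), 59), -1)) = Mul(-589532, Pow(Mul(Add(-401, 387), 59), -1)) = Mul(-589532, Pow(Mul(-14, 59), -1)) = Mul(-589532, Pow(-826, -1)) = Mul(-589532, Rational(-1, 826)) = Rational(294766, 413)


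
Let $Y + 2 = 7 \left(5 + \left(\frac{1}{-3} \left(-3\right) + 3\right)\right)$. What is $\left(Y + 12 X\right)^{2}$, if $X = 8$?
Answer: $24649$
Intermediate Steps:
$Y = 61$ ($Y = -2 + 7 \left(5 + \left(\frac{1}{-3} \left(-3\right) + 3\right)\right) = -2 + 7 \left(5 + \left(\left(- \frac{1}{3}\right) \left(-3\right) + 3\right)\right) = -2 + 7 \left(5 + \left(1 + 3\right)\right) = -2 + 7 \left(5 + 4\right) = -2 + 7 \cdot 9 = -2 + 63 = 61$)
$\left(Y + 12 X\right)^{2} = \left(61 + 12 \cdot 8\right)^{2} = \left(61 + 96\right)^{2} = 157^{2} = 24649$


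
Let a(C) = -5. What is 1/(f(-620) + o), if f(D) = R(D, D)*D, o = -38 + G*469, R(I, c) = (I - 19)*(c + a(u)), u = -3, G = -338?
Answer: -1/247771060 ≈ -4.0360e-9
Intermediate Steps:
R(I, c) = (-19 + I)*(-5 + c) (R(I, c) = (I - 19)*(c - 5) = (-19 + I)*(-5 + c))
o = -158560 (o = -38 - 338*469 = -38 - 158522 = -158560)
f(D) = D*(95 + D² - 24*D) (f(D) = (95 - 19*D - 5*D + D*D)*D = (95 - 19*D - 5*D + D²)*D = (95 + D² - 24*D)*D = D*(95 + D² - 24*D))
1/(f(-620) + o) = 1/(-620*(95 + (-620)² - 24*(-620)) - 158560) = 1/(-620*(95 + 384400 + 14880) - 158560) = 1/(-620*399375 - 158560) = 1/(-247612500 - 158560) = 1/(-247771060) = -1/247771060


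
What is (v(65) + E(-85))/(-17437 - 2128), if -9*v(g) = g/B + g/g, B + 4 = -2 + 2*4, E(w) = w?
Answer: 1597/352170 ≈ 0.0045347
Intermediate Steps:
B = 2 (B = -4 + (-2 + 2*4) = -4 + (-2 + 8) = -4 + 6 = 2)
v(g) = -1/9 - g/18 (v(g) = -(g/2 + g/g)/9 = -(g*(1/2) + 1)/9 = -(g/2 + 1)/9 = -(1 + g/2)/9 = -1/9 - g/18)
(v(65) + E(-85))/(-17437 - 2128) = ((-1/9 - 1/18*65) - 85)/(-17437 - 2128) = ((-1/9 - 65/18) - 85)/(-19565) = (-67/18 - 85)*(-1/19565) = -1597/18*(-1/19565) = 1597/352170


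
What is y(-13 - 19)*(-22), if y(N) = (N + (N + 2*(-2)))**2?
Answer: -101728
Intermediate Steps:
y(N) = (-4 + 2*N)**2 (y(N) = (N + (N - 4))**2 = (N + (-4 + N))**2 = (-4 + 2*N)**2)
y(-13 - 19)*(-22) = (4*(-2 + (-13 - 19))**2)*(-22) = (4*(-2 - 32)**2)*(-22) = (4*(-34)**2)*(-22) = (4*1156)*(-22) = 4624*(-22) = -101728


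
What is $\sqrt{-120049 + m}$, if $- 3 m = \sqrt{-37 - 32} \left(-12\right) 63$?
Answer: $\sqrt{-120049 + 252 i \sqrt{69}} \approx 3.021 + 346.49 i$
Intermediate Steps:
$m = 252 i \sqrt{69}$ ($m = - \frac{\sqrt{-37 - 32} \left(-12\right) 63}{3} = - \frac{\sqrt{-69} \left(-12\right) 63}{3} = - \frac{i \sqrt{69} \left(-12\right) 63}{3} = - \frac{- 12 i \sqrt{69} \cdot 63}{3} = - \frac{\left(-756\right) i \sqrt{69}}{3} = 252 i \sqrt{69} \approx 2093.3 i$)
$\sqrt{-120049 + m} = \sqrt{-120049 + 252 i \sqrt{69}}$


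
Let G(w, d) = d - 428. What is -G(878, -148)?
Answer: 576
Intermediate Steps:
G(w, d) = -428 + d
-G(878, -148) = -(-428 - 148) = -1*(-576) = 576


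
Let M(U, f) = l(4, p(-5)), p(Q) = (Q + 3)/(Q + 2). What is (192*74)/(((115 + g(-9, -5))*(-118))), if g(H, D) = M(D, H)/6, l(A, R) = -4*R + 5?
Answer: -127872/122543 ≈ -1.0435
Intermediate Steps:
p(Q) = (3 + Q)/(2 + Q)
l(A, R) = 5 - 4*R
M(U, f) = 7/3 (M(U, f) = 5 - 4*(3 - 5)/(2 - 5) = 5 - 4*(-2)/(-3) = 5 - (-4)*(-2)/3 = 5 - 4*⅔ = 5 - 8/3 = 7/3)
g(H, D) = 7/18 (g(H, D) = (7/3)/6 = (7/3)*(⅙) = 7/18)
(192*74)/(((115 + g(-9, -5))*(-118))) = (192*74)/(((115 + 7/18)*(-118))) = 14208/(((2077/18)*(-118))) = 14208/(-122543/9) = 14208*(-9/122543) = -127872/122543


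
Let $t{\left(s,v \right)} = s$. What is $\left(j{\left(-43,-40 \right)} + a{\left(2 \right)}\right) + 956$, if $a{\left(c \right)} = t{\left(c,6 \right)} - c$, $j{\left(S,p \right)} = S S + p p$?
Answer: $4405$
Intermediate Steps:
$j{\left(S,p \right)} = S^{2} + p^{2}$
$a{\left(c \right)} = 0$ ($a{\left(c \right)} = c - c = 0$)
$\left(j{\left(-43,-40 \right)} + a{\left(2 \right)}\right) + 956 = \left(\left(\left(-43\right)^{2} + \left(-40\right)^{2}\right) + 0\right) + 956 = \left(\left(1849 + 1600\right) + 0\right) + 956 = \left(3449 + 0\right) + 956 = 3449 + 956 = 4405$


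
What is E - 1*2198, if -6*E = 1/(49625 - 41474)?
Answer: -107495389/48906 ≈ -2198.0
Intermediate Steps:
E = -1/48906 (E = -1/(6*(49625 - 41474)) = -⅙/8151 = -⅙*1/8151 = -1/48906 ≈ -2.0447e-5)
E - 1*2198 = -1/48906 - 1*2198 = -1/48906 - 2198 = -107495389/48906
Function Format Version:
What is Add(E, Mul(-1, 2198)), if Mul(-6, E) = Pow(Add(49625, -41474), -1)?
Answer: Rational(-107495389, 48906) ≈ -2198.0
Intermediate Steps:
E = Rational(-1, 48906) (E = Mul(Rational(-1, 6), Pow(Add(49625, -41474), -1)) = Mul(Rational(-1, 6), Pow(8151, -1)) = Mul(Rational(-1, 6), Rational(1, 8151)) = Rational(-1, 48906) ≈ -2.0447e-5)
Add(E, Mul(-1, 2198)) = Add(Rational(-1, 48906), Mul(-1, 2198)) = Add(Rational(-1, 48906), -2198) = Rational(-107495389, 48906)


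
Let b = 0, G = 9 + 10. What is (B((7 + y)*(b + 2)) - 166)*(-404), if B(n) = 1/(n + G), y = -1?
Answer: 2078580/31 ≈ 67051.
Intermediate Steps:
G = 19
B(n) = 1/(19 + n) (B(n) = 1/(n + 19) = 1/(19 + n))
(B((7 + y)*(b + 2)) - 166)*(-404) = (1/(19 + (7 - 1)*(0 + 2)) - 166)*(-404) = (1/(19 + 6*2) - 166)*(-404) = (1/(19 + 12) - 166)*(-404) = (1/31 - 166)*(-404) = -5145/31*(-404) = 2078580/31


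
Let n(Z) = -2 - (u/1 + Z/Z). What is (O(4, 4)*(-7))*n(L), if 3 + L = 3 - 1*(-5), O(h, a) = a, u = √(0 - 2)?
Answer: 84 + 28*I*√2 ≈ 84.0 + 39.598*I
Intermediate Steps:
u = I*√2 (u = √(-2) = I*√2 ≈ 1.4142*I)
L = 5 (L = -3 + (3 - 1*(-5)) = -3 + (3 + 5) = -3 + 8 = 5)
n(Z) = -3 - I*√2 (n(Z) = -2 - ((I*√2)/1 + Z/Z) = -2 - ((I*√2)*1 + 1) = -2 - (I*√2 + 1) = -2 - (1 + I*√2) = -2 + (-1 - I*√2) = -3 - I*√2)
(O(4, 4)*(-7))*n(L) = (4*(-7))*(-3 - I*√2) = -28*(-3 - I*√2) = 84 + 28*I*√2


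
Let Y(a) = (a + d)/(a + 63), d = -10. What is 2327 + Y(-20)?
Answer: 100031/43 ≈ 2326.3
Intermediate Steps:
Y(a) = (-10 + a)/(63 + a) (Y(a) = (a - 10)/(a + 63) = (-10 + a)/(63 + a))
2327 + Y(-20) = 2327 + (-10 - 20)/(63 - 20) = 2327 - 30/43 = 100031/43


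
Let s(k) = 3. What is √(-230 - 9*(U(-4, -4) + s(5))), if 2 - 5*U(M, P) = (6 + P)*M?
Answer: 5*I*√11 ≈ 16.583*I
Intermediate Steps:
U(M, P) = ⅖ - M*(6 + P)/5 (U(M, P) = ⅖ - (6 + P)*M/5 = ⅖ - M*(6 + P)/5)
√(-230 - 9*(U(-4, -4) + s(5))) = √(-230 - 9*((⅖ - 6/5*(-4) - ⅕*(-4)*(-4)) + 3)) = √(-230 - 9*((⅖ + 24/5 - 16/5) + 3)) = √(-230 - 9*(2 + 3)) = √(-230 - 9*5) = √(-230 - 45) = √(-275) = 5*I*√11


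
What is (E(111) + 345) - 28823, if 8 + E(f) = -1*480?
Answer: -28966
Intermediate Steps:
E(f) = -488 (E(f) = -8 - 1*480 = -8 - 480 = -488)
(E(111) + 345) - 28823 = (-488 + 345) - 28823 = -143 - 28823 = -28966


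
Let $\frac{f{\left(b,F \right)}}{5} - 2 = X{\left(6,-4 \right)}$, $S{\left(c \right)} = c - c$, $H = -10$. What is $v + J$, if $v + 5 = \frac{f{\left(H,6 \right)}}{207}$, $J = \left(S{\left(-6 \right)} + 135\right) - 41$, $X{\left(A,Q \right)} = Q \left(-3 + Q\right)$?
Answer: $\frac{6191}{69} \approx 89.725$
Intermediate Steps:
$S{\left(c \right)} = 0$
$f{\left(b,F \right)} = 150$ ($f{\left(b,F \right)} = 10 + 5 \left(- 4 \left(-3 - 4\right)\right) = 10 + 5 \left(\left(-4\right) \left(-7\right)\right) = 10 + 5 \cdot 28 = 10 + 140 = 150$)
$J = 94$ ($J = \left(0 + 135\right) - 41 = 135 - 41 = 94$)
$v = - \frac{295}{69}$ ($v = -5 + \frac{150}{207} = -5 + 150 \cdot \frac{1}{207} = -5 + \frac{50}{69} = - \frac{295}{69} \approx -4.2754$)
$v + J = - \frac{295}{69} + 94 = \frac{6191}{69}$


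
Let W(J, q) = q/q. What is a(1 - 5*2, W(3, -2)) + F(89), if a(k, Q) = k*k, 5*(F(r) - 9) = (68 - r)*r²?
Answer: -165891/5 ≈ -33178.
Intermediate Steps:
F(r) = 9 + r²*(68 - r)/5 (F(r) = 9 + ((68 - r)*r²)/5 = 9 + (r²*(68 - r))/5 = 9 + r²*(68 - r)/5)
W(J, q) = 1
a(k, Q) = k²
a(1 - 5*2, W(3, -2)) + F(89) = (1 - 5*2)² + (9 - ⅕*89³ + (68/5)*89²) = (1 - 10)² + (9 - ⅕*704969 + (68/5)*7921) = (-9)² + (9 - 704969/5 + 538628/5) = 81 - 166296/5 = -165891/5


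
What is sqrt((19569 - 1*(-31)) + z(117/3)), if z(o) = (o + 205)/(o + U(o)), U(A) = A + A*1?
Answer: 2*sqrt(7453693)/39 ≈ 140.01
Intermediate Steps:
U(A) = 2*A (U(A) = A + A = 2*A)
z(o) = (205 + o)/(3*o) (z(o) = (o + 205)/(o + 2*o) = (205 + o)/((3*o)) = (205 + o)*(1/(3*o)) = (205 + o)/(3*o))
sqrt((19569 - 1*(-31)) + z(117/3)) = sqrt((19569 - 1*(-31)) + (205 + 117/3)/(3*((117/3)))) = sqrt((19569 + 31) + (205 + 117*(1/3))/(3*((117*(1/3))))) = sqrt(19600 + (1/3)*(205 + 39)/39) = sqrt(19600 + (1/3)*(1/39)*244) = sqrt(19600 + 244/117) = sqrt(2293444/117) = 2*sqrt(7453693)/39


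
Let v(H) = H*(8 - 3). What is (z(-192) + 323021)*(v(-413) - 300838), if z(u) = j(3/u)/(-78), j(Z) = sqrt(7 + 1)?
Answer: -97844029963 + 302903*sqrt(2)/39 ≈ -9.7844e+10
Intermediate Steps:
j(Z) = 2*sqrt(2) (j(Z) = sqrt(8) = 2*sqrt(2))
z(u) = -sqrt(2)/39 (z(u) = (2*sqrt(2))/(-78) = (2*sqrt(2))*(-1/78) = -sqrt(2)/39)
v(H) = 5*H (v(H) = H*5 = 5*H)
(z(-192) + 323021)*(v(-413) - 300838) = (-sqrt(2)/39 + 323021)*(5*(-413) - 300838) = (323021 - sqrt(2)/39)*(-2065 - 300838) = (323021 - sqrt(2)/39)*(-302903) = -97844029963 + 302903*sqrt(2)/39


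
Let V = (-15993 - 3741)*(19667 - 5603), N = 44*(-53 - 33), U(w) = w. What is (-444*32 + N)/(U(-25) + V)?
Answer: 17992/277539001 ≈ 6.4827e-5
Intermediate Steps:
N = -3784 (N = 44*(-86) = -3784)
V = -277538976 (V = -19734*14064 = -277538976)
(-444*32 + N)/(U(-25) + V) = (-444*32 - 3784)/(-25 - 277538976) = (-14208 - 3784)/(-277539001) = -17992*(-1/277539001) = 17992/277539001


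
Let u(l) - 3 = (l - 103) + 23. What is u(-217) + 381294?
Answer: 381000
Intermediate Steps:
u(l) = -77 + l (u(l) = 3 + ((l - 103) + 23) = 3 + ((-103 + l) + 23) = 3 + (-80 + l) = -77 + l)
u(-217) + 381294 = (-77 - 217) + 381294 = -294 + 381294 = 381000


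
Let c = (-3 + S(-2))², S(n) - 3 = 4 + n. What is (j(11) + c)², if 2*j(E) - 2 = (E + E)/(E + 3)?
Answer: 6561/196 ≈ 33.474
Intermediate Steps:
S(n) = 7 + n (S(n) = 3 + (4 + n) = 7 + n)
j(E) = 1 + E/(3 + E) (j(E) = 1 + ((E + E)/(E + 3))/2 = 1 + ((2*E)/(3 + E))/2 = 1 + (2*E/(3 + E))/2 = 1 + E/(3 + E))
c = 4 (c = (-3 + (7 - 2))² = (-3 + 5)² = 2² = 4)
(j(11) + c)² = ((3 + 2*11)/(3 + 11) + 4)² = ((3 + 22)/14 + 4)² = ((1/14)*25 + 4)² = (25/14 + 4)² = (81/14)² = 6561/196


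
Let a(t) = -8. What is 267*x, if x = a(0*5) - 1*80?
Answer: -23496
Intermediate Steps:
x = -88 (x = -8 - 1*80 = -8 - 80 = -88)
267*x = 267*(-88) = -23496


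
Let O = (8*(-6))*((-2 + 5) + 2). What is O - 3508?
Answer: -3748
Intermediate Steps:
O = -240 (O = -48*(3 + 2) = -48*5 = -240)
O - 3508 = -240 - 3508 = -3748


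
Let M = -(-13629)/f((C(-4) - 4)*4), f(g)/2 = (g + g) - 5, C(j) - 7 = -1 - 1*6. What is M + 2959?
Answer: 205337/74 ≈ 2774.8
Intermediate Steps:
C(j) = 0 (C(j) = 7 + (-1 - 1*6) = 7 + (-1 - 6) = 7 - 7 = 0)
f(g) = -10 + 4*g (f(g) = 2*((g + g) - 5) = 2*(2*g - 5) = 2*(-5 + 2*g) = -10 + 4*g)
M = -13629/74 (M = -(-13629)/(-10 + 4*((0 - 4)*4)) = -(-13629)/(-10 + 4*(-4*4)) = -(-13629)/(-10 + 4*(-16)) = -(-13629)/(-10 - 64) = -(-13629)/(-74) = -(-13629)*(-1)/74 = -649*21/74 = -13629/74 ≈ -184.18)
M + 2959 = -13629/74 + 2959 = 205337/74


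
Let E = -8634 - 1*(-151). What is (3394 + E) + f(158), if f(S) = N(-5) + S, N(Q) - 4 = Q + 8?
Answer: -4924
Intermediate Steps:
N(Q) = 12 + Q (N(Q) = 4 + (Q + 8) = 4 + (8 + Q) = 12 + Q)
E = -8483 (E = -8634 + 151 = -8483)
f(S) = 7 + S (f(S) = (12 - 5) + S = 7 + S)
(3394 + E) + f(158) = (3394 - 8483) + (7 + 158) = -5089 + 165 = -4924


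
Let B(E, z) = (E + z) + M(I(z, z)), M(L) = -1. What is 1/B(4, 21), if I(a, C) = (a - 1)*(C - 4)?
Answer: 1/24 ≈ 0.041667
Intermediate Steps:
I(a, C) = (-1 + a)*(-4 + C)
B(E, z) = -1 + E + z (B(E, z) = (E + z) - 1 = -1 + E + z)
1/B(4, 21) = 1/(-1 + 4 + 21) = 1/24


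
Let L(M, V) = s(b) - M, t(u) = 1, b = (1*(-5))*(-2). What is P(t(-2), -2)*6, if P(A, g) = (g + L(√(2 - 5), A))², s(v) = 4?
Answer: 6 - 24*I*√3 ≈ 6.0 - 41.569*I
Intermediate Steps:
b = 10 (b = -5*(-2) = 10)
L(M, V) = 4 - M
P(A, g) = (4 + g - I*√3)² (P(A, g) = (g + (4 - √(2 - 5)))² = (g + (4 - √(-3)))² = (g + (4 - I*√3))² = (4 + g - I*√3)²)
P(t(-2), -2)*6 = (4 - 2 - I*√3)²*6 = (2 - I*√3)²*6 = 6*(2 - I*√3)²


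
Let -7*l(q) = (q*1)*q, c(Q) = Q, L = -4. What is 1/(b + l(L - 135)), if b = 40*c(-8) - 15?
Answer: -7/21666 ≈ -0.00032309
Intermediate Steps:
l(q) = -q²/7 (l(q) = -q*1*q/7 = -q*q/7 = -q²/7)
b = -335 (b = 40*(-8) - 15 = -320 - 15 = -335)
1/(b + l(L - 135)) = 1/(-335 - (-4 - 135)²/7) = 1/(-335 - ⅐*(-139)²) = 1/(-335 - ⅐*19321) = 1/(-335 - 19321/7) = 1/(-21666/7) = -7/21666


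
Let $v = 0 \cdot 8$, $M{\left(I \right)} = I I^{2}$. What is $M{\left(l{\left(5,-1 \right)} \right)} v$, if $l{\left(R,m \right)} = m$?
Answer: $0$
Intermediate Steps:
$M{\left(I \right)} = I^{3}$
$v = 0$
$M{\left(l{\left(5,-1 \right)} \right)} v = \left(-1\right)^{3} \cdot 0 = \left(-1\right) 0 = 0$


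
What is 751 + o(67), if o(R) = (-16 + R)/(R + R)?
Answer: 100685/134 ≈ 751.38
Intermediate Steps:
o(R) = (-16 + R)/(2*R) (o(R) = (-16 + R)/((2*R)) = (-16 + R)*(1/(2*R)) = (-16 + R)/(2*R))
751 + o(67) = 751 + (1/2)*(-16 + 67)/67 = 751 + (1/2)*(1/67)*51 = 751 + 51/134 = 100685/134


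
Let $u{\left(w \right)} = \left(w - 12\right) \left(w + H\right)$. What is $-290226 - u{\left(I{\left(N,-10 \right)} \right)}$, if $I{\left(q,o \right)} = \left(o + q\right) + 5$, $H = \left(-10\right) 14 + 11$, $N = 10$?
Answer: $-291094$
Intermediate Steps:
$H = -129$ ($H = -140 + 11 = -129$)
$I{\left(q,o \right)} = 5 + o + q$
$u{\left(w \right)} = \left(-129 + w\right) \left(-12 + w\right)$ ($u{\left(w \right)} = \left(w - 12\right) \left(w - 129\right) = \left(-12 + w\right) \left(-129 + w\right) = \left(-129 + w\right) \left(-12 + w\right)$)
$-290226 - u{\left(I{\left(N,-10 \right)} \right)} = -290226 - \left(1548 + \left(5 - 10 + 10\right)^{2} - 141 \left(5 - 10 + 10\right)\right) = -290226 - \left(1548 + 5^{2} - 705\right) = -290226 - \left(1548 + 25 - 705\right) = -290226 - 868 = -291094$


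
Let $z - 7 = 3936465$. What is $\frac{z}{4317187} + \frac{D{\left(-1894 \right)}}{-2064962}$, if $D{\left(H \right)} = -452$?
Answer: $\frac{35976179038}{39446137619} \approx 0.91203$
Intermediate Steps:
$z = 3936472$ ($z = 7 + 3936465 = 3936472$)
$\frac{z}{4317187} + \frac{D{\left(-1894 \right)}}{-2064962} = \frac{3936472}{4317187} - \frac{452}{-2064962} = 3936472 \cdot \frac{1}{4317187} - - \frac{2}{9137} = \frac{3936472}{4317187} + \frac{2}{9137} = \frac{35976179038}{39446137619}$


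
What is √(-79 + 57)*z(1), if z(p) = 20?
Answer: 20*I*√22 ≈ 93.808*I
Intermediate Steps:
√(-79 + 57)*z(1) = √(-79 + 57)*20 = √(-22)*20 = (I*√22)*20 = 20*I*√22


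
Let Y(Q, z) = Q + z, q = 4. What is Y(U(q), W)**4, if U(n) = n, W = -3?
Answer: 1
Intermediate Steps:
Y(U(q), W)**4 = (4 - 3)**4 = 1**4 = 1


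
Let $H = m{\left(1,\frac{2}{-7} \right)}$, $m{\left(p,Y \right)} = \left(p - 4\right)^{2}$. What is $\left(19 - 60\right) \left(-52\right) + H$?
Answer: $2141$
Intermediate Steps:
$m{\left(p,Y \right)} = \left(-4 + p\right)^{2}$
$H = 9$ ($H = \left(-4 + 1\right)^{2} = \left(-3\right)^{2} = 9$)
$\left(19 - 60\right) \left(-52\right) + H = \left(19 - 60\right) \left(-52\right) + 9 = \left(-41\right) \left(-52\right) + 9 = 2132 + 9 = 2141$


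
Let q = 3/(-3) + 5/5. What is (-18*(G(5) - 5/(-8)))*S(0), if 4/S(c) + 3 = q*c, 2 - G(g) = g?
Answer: -57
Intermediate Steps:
G(g) = 2 - g
q = 0 (q = 3*(-1/3) + 5*(1/5) = -1 + 1 = 0)
S(c) = -4/3 (S(c) = 4/(-3 + 0*c) = 4/(-3 + 0) = 4/(-3) = 4*(-1/3) = -4/3)
(-18*(G(5) - 5/(-8)))*S(0) = -18*((2 - 1*5) - 5/(-8))*(-4/3) = -18*((2 - 5) - 5*(-1/8))*(-4/3) = -18*(-3 + 5/8)*(-4/3) = -18*(-19/8)*(-4/3) = (171/4)*(-4/3) = -57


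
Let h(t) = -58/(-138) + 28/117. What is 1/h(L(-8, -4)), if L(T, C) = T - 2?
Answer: 2691/1775 ≈ 1.5161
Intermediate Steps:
L(T, C) = -2 + T
h(t) = 1775/2691 (h(t) = -58*(-1/138) + 28*(1/117) = 29/69 + 28/117 = 1775/2691)
1/h(L(-8, -4)) = 1/(1775/2691) = 2691/1775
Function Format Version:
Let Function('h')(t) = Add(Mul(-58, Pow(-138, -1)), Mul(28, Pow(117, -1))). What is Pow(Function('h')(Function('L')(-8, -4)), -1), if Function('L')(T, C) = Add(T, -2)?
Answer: Rational(2691, 1775) ≈ 1.5161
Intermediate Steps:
Function('L')(T, C) = Add(-2, T)
Function('h')(t) = Rational(1775, 2691) (Function('h')(t) = Add(Mul(-58, Rational(-1, 138)), Mul(28, Rational(1, 117))) = Add(Rational(29, 69), Rational(28, 117)) = Rational(1775, 2691))
Pow(Function('h')(Function('L')(-8, -4)), -1) = Pow(Rational(1775, 2691), -1) = Rational(2691, 1775)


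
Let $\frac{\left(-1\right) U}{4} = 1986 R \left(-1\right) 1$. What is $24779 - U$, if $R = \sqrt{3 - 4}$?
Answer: $24779 - 7944 i \approx 24779.0 - 7944.0 i$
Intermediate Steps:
$R = i$ ($R = \sqrt{-1} = i \approx 1.0 i$)
$U = 7944 i$ ($U = - 4 \cdot 1986 i \left(-1\right) 1 = - 4 \cdot 1986 - i 1 = - 4 \cdot 1986 \left(- i\right) = - 4 \left(- 1986 i\right) = 7944 i \approx 7944.0 i$)
$24779 - U = 24779 - 7944 i$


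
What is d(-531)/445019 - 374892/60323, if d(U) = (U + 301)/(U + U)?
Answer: -88588880488243/14254631883747 ≈ -6.2147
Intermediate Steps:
d(U) = (301 + U)/(2*U) (d(U) = (301 + U)/((2*U)) = (301 + U)*(1/(2*U)) = (301 + U)/(2*U))
d(-531)/445019 - 374892/60323 = ((½)*(301 - 531)/(-531))/445019 - 374892/60323 = ((½)*(-1/531)*(-230))*(1/445019) - 374892*1/60323 = (115/531)*(1/445019) - 374892/60323 = 115/236305089 - 374892/60323 = -88588880488243/14254631883747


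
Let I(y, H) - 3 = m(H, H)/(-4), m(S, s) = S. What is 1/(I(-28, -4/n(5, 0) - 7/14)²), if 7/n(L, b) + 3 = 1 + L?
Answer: 3136/39601 ≈ 0.079190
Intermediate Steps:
n(L, b) = 7/(-2 + L) (n(L, b) = 7/(-3 + (1 + L)) = 7/(-2 + L))
I(y, H) = 3 - H/4 (I(y, H) = 3 + H/(-4) = 3 + H*(-¼) = 3 - H/4)
1/(I(-28, -4/n(5, 0) - 7/14)²) = 1/((3 - (-4/(7/(-2 + 5)) - 7/14)/4)²) = 1/((3 - (-4/(7/3) - 7*1/14)/4)²) = 1/((3 - (-4/(7*(⅓)) - ½)/4)²) = 1/((3 - (-4/7/3 - ½)/4)²) = 1/((3 - (-4*3/7 - ½)/4)²) = 1/((3 - (-12/7 - ½)/4)²) = 1/((3 - ¼*(-31/14))²) = 1/((3 + 31/56)²) = 1/((199/56)²) = 1/(39601/3136) = 3136/39601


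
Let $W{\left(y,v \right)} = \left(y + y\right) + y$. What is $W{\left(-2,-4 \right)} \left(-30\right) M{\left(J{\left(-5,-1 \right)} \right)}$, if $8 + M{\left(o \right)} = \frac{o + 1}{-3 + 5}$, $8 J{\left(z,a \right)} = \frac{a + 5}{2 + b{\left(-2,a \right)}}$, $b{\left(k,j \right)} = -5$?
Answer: $-1365$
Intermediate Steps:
$W{\left(y,v \right)} = 3 y$ ($W{\left(y,v \right)} = 2 y + y = 3 y$)
$J{\left(z,a \right)} = - \frac{5}{24} - \frac{a}{24}$ ($J{\left(z,a \right)} = \frac{\left(a + 5\right) \frac{1}{2 - 5}}{8} = \frac{\left(5 + a\right) \frac{1}{-3}}{8} = \frac{\left(5 + a\right) \left(- \frac{1}{3}\right)}{8} = \frac{- \frac{5}{3} - \frac{a}{3}}{8} = - \frac{5}{24} - \frac{a}{24}$)
$M{\left(o \right)} = - \frac{15}{2} + \frac{o}{2}$ ($M{\left(o \right)} = -8 + \frac{o + 1}{-3 + 5} = -8 + \frac{1 + o}{2} = -8 + \left(1 + o\right) \frac{1}{2} = -8 + \left(\frac{1}{2} + \frac{o}{2}\right) = - \frac{15}{2} + \frac{o}{2}$)
$W{\left(-2,-4 \right)} \left(-30\right) M{\left(J{\left(-5,-1 \right)} \right)} = 3 \left(-2\right) \left(-30\right) \left(- \frac{15}{2} + \frac{- \frac{5}{24} - - \frac{1}{24}}{2}\right) = \left(-6\right) \left(-30\right) \left(- \frac{15}{2} + \frac{- \frac{5}{24} + \frac{1}{24}}{2}\right) = 180 \left(- \frac{15}{2} + \frac{1}{2} \left(- \frac{1}{6}\right)\right) = 180 \left(- \frac{15}{2} - \frac{1}{12}\right) = 180 \left(- \frac{91}{12}\right) = -1365$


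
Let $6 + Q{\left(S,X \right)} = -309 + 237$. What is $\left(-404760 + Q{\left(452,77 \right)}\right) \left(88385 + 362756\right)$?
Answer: $-182639020158$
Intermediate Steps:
$Q{\left(S,X \right)} = -78$ ($Q{\left(S,X \right)} = -6 + \left(-309 + 237\right) = -6 - 72 = -78$)
$\left(-404760 + Q{\left(452,77 \right)}\right) \left(88385 + 362756\right) = \left(-404760 - 78\right) \left(88385 + 362756\right) = \left(-404838\right) 451141 = -182639020158$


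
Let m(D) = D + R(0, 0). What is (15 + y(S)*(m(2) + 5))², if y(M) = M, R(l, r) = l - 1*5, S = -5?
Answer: 25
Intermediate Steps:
R(l, r) = -5 + l (R(l, r) = l - 5 = -5 + l)
m(D) = -5 + D (m(D) = D + (-5 + 0) = D - 5 = -5 + D)
(15 + y(S)*(m(2) + 5))² = (15 - 5*((-5 + 2) + 5))² = (15 - 5*(-3 + 5))² = (15 - 5*2)² = (15 - 10)² = 5² = 25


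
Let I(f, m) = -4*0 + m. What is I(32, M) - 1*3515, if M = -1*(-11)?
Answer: -3504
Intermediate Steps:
M = 11
I(f, m) = m (I(f, m) = 0 + m = m)
I(32, M) - 1*3515 = 11 - 1*3515 = 11 - 3515 = -3504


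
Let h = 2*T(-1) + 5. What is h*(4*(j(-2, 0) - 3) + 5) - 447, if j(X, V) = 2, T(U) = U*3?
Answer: -448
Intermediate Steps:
T(U) = 3*U
h = -1 (h = 2*(3*(-1)) + 5 = 2*(-3) + 5 = -6 + 5 = -1)
h*(4*(j(-2, 0) - 3) + 5) - 447 = -(4*(2 - 3) + 5) - 447 = -(4*(-1) + 5) - 447 = -(-4 + 5) - 447 = -1*1 - 447 = -1 - 447 = -448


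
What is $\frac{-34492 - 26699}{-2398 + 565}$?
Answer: $\frac{1569}{47} \approx 33.383$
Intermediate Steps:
$\frac{-34492 - 26699}{-2398 + 565} = - \frac{61191}{-1833} = \left(-61191\right) \left(- \frac{1}{1833}\right) = \frac{1569}{47}$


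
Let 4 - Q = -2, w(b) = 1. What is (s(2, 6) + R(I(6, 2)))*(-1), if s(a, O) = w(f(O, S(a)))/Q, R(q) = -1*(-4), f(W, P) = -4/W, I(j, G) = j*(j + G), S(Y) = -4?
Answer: -25/6 ≈ -4.1667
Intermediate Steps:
I(j, G) = j*(G + j)
Q = 6 (Q = 4 - 1*(-2) = 4 + 2 = 6)
R(q) = 4
s(a, O) = 1/6
(s(2, 6) + R(I(6, 2)))*(-1) = (1/6 + 4)*(-1) = (25/6)*(-1) = -25/6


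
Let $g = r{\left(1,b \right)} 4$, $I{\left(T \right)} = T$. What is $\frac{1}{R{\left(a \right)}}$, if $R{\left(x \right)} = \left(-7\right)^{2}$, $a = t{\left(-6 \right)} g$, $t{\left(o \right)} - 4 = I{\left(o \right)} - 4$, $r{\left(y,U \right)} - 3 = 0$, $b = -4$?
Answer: $\frac{1}{49} \approx 0.020408$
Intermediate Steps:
$r{\left(y,U \right)} = 3$ ($r{\left(y,U \right)} = 3 + 0 = 3$)
$t{\left(o \right)} = o$ ($t{\left(o \right)} = 4 + \left(o - 4\right) = 4 + \left(-4 + o\right) = o$)
$g = 12$ ($g = 3 \cdot 4 = 12$)
$a = -72$ ($a = \left(-6\right) 12 = -72$)
$R{\left(x \right)} = 49$
$\frac{1}{R{\left(a \right)}} = \frac{1}{49}$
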